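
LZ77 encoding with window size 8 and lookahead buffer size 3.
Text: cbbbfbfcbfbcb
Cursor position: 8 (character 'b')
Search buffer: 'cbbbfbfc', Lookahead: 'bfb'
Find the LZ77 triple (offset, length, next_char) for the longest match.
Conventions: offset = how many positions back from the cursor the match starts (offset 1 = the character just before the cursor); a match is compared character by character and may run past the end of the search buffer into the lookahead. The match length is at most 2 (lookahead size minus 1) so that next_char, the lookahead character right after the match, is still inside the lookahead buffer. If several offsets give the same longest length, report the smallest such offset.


Try each offset into the search buffer:
  offset=1 (pos 7, char 'c'): match length 0
  offset=2 (pos 6, char 'f'): match length 0
  offset=3 (pos 5, char 'b'): match length 2
  offset=4 (pos 4, char 'f'): match length 0
  offset=5 (pos 3, char 'b'): match length 2
  offset=6 (pos 2, char 'b'): match length 1
  offset=7 (pos 1, char 'b'): match length 1
  offset=8 (pos 0, char 'c'): match length 0
Longest match has length 2, found at offsets 3, 5; take the smallest, offset 3.
next_char = character at position 8 + 2 = 10 -> 'b'

Best match: offset=3, length=2 (matching 'bf' starting at position 5)
LZ77 triple: (3, 2, 'b')


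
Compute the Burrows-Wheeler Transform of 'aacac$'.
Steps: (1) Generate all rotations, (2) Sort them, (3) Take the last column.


Rotations (sorted):
  0: $aacac -> last char: c
  1: aacac$ -> last char: $
  2: ac$aac -> last char: c
  3: acac$a -> last char: a
  4: c$aaca -> last char: a
  5: cac$aa -> last char: a


BWT = c$caaa


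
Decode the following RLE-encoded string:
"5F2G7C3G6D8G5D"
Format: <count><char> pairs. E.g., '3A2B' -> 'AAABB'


Expanding each <count><char> pair:
  5F -> 'FFFFF'
  2G -> 'GG'
  7C -> 'CCCCCCC'
  3G -> 'GGG'
  6D -> 'DDDDDD'
  8G -> 'GGGGGGGG'
  5D -> 'DDDDD'

Decoded = FFFFFGGCCCCCCCGGGDDDDDDGGGGGGGGDDDDD


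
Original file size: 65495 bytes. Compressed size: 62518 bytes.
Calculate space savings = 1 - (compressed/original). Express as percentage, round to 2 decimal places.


ratio = compressed/original = 62518/65495 = 0.954546
savings = 1 - ratio = 1 - 0.954546 = 0.045454
as a percentage: 0.045454 * 100 = 4.55%

Space savings = 1 - 62518/65495 = 4.55%


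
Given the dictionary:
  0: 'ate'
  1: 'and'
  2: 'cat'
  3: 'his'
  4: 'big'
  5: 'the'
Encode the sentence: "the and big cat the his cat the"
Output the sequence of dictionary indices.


Look up each word in the dictionary:
  'the' -> 5
  'and' -> 1
  'big' -> 4
  'cat' -> 2
  'the' -> 5
  'his' -> 3
  'cat' -> 2
  'the' -> 5

Encoded: [5, 1, 4, 2, 5, 3, 2, 5]


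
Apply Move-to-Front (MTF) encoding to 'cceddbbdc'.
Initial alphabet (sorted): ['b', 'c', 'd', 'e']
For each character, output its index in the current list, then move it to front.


MTF encoding:
'c': index 1 in ['b', 'c', 'd', 'e'] -> ['c', 'b', 'd', 'e']
'c': index 0 in ['c', 'b', 'd', 'e'] -> ['c', 'b', 'd', 'e']
'e': index 3 in ['c', 'b', 'd', 'e'] -> ['e', 'c', 'b', 'd']
'd': index 3 in ['e', 'c', 'b', 'd'] -> ['d', 'e', 'c', 'b']
'd': index 0 in ['d', 'e', 'c', 'b'] -> ['d', 'e', 'c', 'b']
'b': index 3 in ['d', 'e', 'c', 'b'] -> ['b', 'd', 'e', 'c']
'b': index 0 in ['b', 'd', 'e', 'c'] -> ['b', 'd', 'e', 'c']
'd': index 1 in ['b', 'd', 'e', 'c'] -> ['d', 'b', 'e', 'c']
'c': index 3 in ['d', 'b', 'e', 'c'] -> ['c', 'd', 'b', 'e']


Output: [1, 0, 3, 3, 0, 3, 0, 1, 3]


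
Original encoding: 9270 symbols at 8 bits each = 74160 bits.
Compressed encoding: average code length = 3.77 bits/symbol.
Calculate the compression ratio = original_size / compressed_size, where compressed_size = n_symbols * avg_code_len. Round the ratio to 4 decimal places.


original_size = n_symbols * orig_bits = 9270 * 8 = 74160 bits
compressed_size = n_symbols * avg_code_len = 9270 * 3.77 = 34947.9 bits
ratio = original_size / compressed_size = 74160 / 34947.9 = 2.122

Compression ratio = 2.122


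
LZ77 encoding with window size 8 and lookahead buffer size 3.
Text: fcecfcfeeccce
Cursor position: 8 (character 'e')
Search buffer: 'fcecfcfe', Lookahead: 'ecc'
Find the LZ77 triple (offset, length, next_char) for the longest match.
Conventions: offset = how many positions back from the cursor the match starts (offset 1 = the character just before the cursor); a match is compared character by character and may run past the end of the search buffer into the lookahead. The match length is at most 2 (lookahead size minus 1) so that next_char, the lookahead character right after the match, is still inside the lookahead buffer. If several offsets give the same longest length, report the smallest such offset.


Try each offset into the search buffer:
  offset=1 (pos 7, char 'e'): match length 1
  offset=2 (pos 6, char 'f'): match length 0
  offset=3 (pos 5, char 'c'): match length 0
  offset=4 (pos 4, char 'f'): match length 0
  offset=5 (pos 3, char 'c'): match length 0
  offset=6 (pos 2, char 'e'): match length 2
  offset=7 (pos 1, char 'c'): match length 0
  offset=8 (pos 0, char 'f'): match length 0
Longest match has length 2 at offset 6.
next_char = character at position 8 + 2 = 10 -> 'c'

Best match: offset=6, length=2 (matching 'ec' starting at position 2)
LZ77 triple: (6, 2, 'c')


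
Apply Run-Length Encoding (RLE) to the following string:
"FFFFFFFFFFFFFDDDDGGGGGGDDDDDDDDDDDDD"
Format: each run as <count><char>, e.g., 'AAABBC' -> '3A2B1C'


Scanning runs left to right:
  i=0: run of 'F' x 13 -> '13F'
  i=13: run of 'D' x 4 -> '4D'
  i=17: run of 'G' x 6 -> '6G'
  i=23: run of 'D' x 13 -> '13D'

RLE = 13F4D6G13D


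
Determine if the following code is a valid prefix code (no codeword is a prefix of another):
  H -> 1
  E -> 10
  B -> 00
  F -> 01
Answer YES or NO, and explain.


Checking each pair (does one codeword prefix another?):
  H='1' vs E='10': prefix -- VIOLATION

NO -- this is NOT a valid prefix code. H (1) is a prefix of E (10).


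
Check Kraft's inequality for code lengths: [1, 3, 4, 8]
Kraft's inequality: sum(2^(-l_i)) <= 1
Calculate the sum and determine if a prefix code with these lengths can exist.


Sum = 2^(-1) + 2^(-3) + 2^(-4) + 2^(-8)
    = 0.5 + 0.125 + 0.0625 + 0.00390625
    = 177/256 = 0.69140625
Since 0.69140625 <= 1, Kraft's inequality IS satisfied.
A prefix code with these lengths CAN exist.

Kraft sum = 0.69140625. Satisfied.


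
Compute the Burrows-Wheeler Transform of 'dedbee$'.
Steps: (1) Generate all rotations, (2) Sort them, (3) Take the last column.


Rotations (sorted):
  0: $dedbee -> last char: e
  1: bee$ded -> last char: d
  2: dbee$de -> last char: e
  3: dedbee$ -> last char: $
  4: e$dedbe -> last char: e
  5: edbee$d -> last char: d
  6: ee$dedb -> last char: b


BWT = ede$edb


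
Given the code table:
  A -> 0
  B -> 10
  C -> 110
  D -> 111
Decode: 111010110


Decoding:
111 -> D
0 -> A
10 -> B
110 -> C


Result: DABC


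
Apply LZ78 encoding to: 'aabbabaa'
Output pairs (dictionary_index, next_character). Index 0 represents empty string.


LZ78 encoding steps:
Dictionary: {0: ''}
Step 1: w='' (idx 0), next='a' -> output (0, 'a'), add 'a' as idx 1
Step 2: w='a' (idx 1), next='b' -> output (1, 'b'), add 'ab' as idx 2
Step 3: w='' (idx 0), next='b' -> output (0, 'b'), add 'b' as idx 3
Step 4: w='ab' (idx 2), next='a' -> output (2, 'a'), add 'aba' as idx 4
Step 5: w='a' (idx 1), end of input -> output (1, '')


Encoded: [(0, 'a'), (1, 'b'), (0, 'b'), (2, 'a'), (1, '')]


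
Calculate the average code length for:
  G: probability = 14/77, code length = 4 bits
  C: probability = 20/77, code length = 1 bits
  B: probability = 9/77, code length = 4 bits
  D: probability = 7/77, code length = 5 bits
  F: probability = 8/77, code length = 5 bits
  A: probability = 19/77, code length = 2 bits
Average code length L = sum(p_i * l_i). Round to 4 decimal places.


Weighted contributions p_i * l_i:
  G: (14/77) * 4 = 56/77
  C: (20/77) * 1 = 20/77
  B: (9/77) * 4 = 36/77
  D: (7/77) * 5 = 35/77
  F: (8/77) * 5 = 40/77
  A: (19/77) * 2 = 38/77
Sum = (56 + 20 + 36 + 35 + 40 + 38)/77 = 225/77

L = 225/77 = 2.9221 bits/symbol


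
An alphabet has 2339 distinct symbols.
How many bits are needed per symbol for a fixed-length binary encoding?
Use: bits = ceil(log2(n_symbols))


log2(2339) = 11.1917
Bracket: 2^11 = 2048 < 2339 <= 2^12 = 4096
So ceil(log2(2339)) = 12

bits = ceil(log2(2339)) = ceil(11.1917) = 12 bits


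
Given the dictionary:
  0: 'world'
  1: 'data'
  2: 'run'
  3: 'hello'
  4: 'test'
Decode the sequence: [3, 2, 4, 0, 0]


Look up each index in the dictionary:
  3 -> 'hello'
  2 -> 'run'
  4 -> 'test'
  0 -> 'world'
  0 -> 'world'

Decoded: "hello run test world world"


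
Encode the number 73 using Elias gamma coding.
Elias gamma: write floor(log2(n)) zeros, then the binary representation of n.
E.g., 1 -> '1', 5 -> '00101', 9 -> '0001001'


num_bits = floor(log2(73)) + 1 = 7
leading_zeros = num_bits - 1 = 6
binary(73) = 1001001

Elias gamma(73) = '000000' + '1001001' = 0000001001001 (13 bits)


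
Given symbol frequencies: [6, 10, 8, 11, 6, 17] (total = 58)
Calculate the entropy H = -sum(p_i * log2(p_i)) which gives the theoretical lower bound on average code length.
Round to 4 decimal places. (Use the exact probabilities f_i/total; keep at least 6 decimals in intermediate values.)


Per-symbol terms -p_i * log2(p_i) with p_i = f_i/58:
  p = 6/58 = 0.103448: log2(p) = -3.273018, -p*log2(p) = 0.338588
  p = 10/58 = 0.172414: log2(p) = -2.536053, -p*log2(p) = 0.437251
  p = 8/58 = 0.137931: log2(p) = -2.857981, -p*log2(p) = 0.394204
  p = 11/58 = 0.189655: log2(p) = -2.398549, -p*log2(p) = 0.454897
  p = 6/58 = 0.103448: log2(p) = -3.273018, -p*log2(p) = 0.338588
  p = 17/58 = 0.293103: log2(p) = -1.770518, -p*log2(p) = 0.518945
H = 0.338588 + 0.437251 + 0.394204 + 0.454897 + 0.338588 + 0.518945 = 2.482473

H = 2.4825 bits/symbol


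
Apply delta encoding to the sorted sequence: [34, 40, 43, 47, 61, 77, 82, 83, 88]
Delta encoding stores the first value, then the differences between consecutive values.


First value: 34
Deltas:
  40 - 34 = 6
  43 - 40 = 3
  47 - 43 = 4
  61 - 47 = 14
  77 - 61 = 16
  82 - 77 = 5
  83 - 82 = 1
  88 - 83 = 5


Delta encoded: [34, 6, 3, 4, 14, 16, 5, 1, 5]


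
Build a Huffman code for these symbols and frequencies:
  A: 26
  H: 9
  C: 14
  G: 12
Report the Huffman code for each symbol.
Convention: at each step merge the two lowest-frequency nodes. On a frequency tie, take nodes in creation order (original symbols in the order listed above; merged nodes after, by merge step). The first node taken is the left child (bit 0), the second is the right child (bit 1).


Huffman tree construction:
Step 1: Merge H(9) + G(12) = 21
Step 2: Merge C(14) + (H+G)(21) = 35
Step 3: Merge A(26) + (C+(H+G))(35) = 61
Read each symbol's code off the tree from the root (left child = 0, right child = 1).

Codes:
  A: 0 (length 1)
  H: 110 (length 3)
  C: 10 (length 2)
  G: 111 (length 3)
Average code length: 117/61 = 1.9180 bits/symbol


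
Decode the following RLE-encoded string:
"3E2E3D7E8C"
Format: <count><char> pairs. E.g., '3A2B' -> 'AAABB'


Expanding each <count><char> pair:
  3E -> 'EEE'
  2E -> 'EE'
  3D -> 'DDD'
  7E -> 'EEEEEEE'
  8C -> 'CCCCCCCC'

Decoded = EEEEEDDDEEEEEEECCCCCCCC


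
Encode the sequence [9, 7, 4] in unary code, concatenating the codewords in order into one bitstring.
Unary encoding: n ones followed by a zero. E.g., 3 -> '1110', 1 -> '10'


Encode each number as n ones followed by a terminating 0:
  9 -> 1111111110 (10 bits)
  7 -> 11111110 (8 bits)
  4 -> 11110 (5 bits)
Total length = 10 + 8 + 5 = 23 bits.

Unary([9, 7, 4]) = 11111111101111111011110 (23 bits)


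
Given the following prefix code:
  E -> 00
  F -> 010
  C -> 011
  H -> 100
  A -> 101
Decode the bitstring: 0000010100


Decoding step by step:
Bits 00 -> E
Bits 00 -> E
Bits 010 -> F
Bits 100 -> H


Decoded message: EEFH


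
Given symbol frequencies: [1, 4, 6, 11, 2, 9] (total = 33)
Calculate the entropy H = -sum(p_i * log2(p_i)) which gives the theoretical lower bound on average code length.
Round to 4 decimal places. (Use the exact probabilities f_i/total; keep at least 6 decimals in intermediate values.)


Per-symbol terms -p_i * log2(p_i) with p_i = f_i/33:
  p = 1/33 = 0.030303: log2(p) = -5.044394, -p*log2(p) = 0.152860
  p = 4/33 = 0.121212: log2(p) = -3.044394, -p*log2(p) = 0.369017
  p = 6/33 = 0.181818: log2(p) = -2.459432, -p*log2(p) = 0.447169
  p = 11/33 = 0.333333: log2(p) = -1.584963, -p*log2(p) = 0.528321
  p = 2/33 = 0.060606: log2(p) = -4.044394, -p*log2(p) = 0.245115
  p = 9/33 = 0.272727: log2(p) = -1.874469, -p*log2(p) = 0.511219
H = 0.152860 + 0.369017 + 0.447169 + 0.528321 + 0.245115 + 0.511219 = 2.253701

H = 2.2537 bits/symbol


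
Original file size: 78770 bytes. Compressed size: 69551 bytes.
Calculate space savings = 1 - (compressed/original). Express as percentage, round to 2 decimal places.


ratio = compressed/original = 69551/78770 = 0.882963
savings = 1 - ratio = 1 - 0.882963 = 0.117037
as a percentage: 0.117037 * 100 = 11.7%

Space savings = 1 - 69551/78770 = 11.7%


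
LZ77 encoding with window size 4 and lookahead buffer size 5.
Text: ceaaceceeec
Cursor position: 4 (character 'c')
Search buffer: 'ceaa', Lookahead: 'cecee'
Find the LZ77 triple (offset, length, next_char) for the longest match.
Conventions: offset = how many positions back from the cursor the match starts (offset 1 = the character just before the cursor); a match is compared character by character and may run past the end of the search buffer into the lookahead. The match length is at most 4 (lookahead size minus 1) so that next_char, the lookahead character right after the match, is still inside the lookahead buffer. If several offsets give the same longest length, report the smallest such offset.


Try each offset into the search buffer:
  offset=1 (pos 3, char 'a'): match length 0
  offset=2 (pos 2, char 'a'): match length 0
  offset=3 (pos 1, char 'e'): match length 0
  offset=4 (pos 0, char 'c'): match length 2
Longest match has length 2 at offset 4.
next_char = character at position 4 + 2 = 6 -> 'c'

Best match: offset=4, length=2 (matching 'ce' starting at position 0)
LZ77 triple: (4, 2, 'c')


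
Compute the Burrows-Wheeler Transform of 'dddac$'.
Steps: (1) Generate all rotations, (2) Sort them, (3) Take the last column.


Rotations (sorted):
  0: $dddac -> last char: c
  1: ac$ddd -> last char: d
  2: c$ddda -> last char: a
  3: dac$dd -> last char: d
  4: ddac$d -> last char: d
  5: dddac$ -> last char: $


BWT = cdadd$


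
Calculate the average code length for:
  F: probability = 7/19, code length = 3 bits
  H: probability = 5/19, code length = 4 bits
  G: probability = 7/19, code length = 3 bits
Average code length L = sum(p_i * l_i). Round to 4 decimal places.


Weighted contributions p_i * l_i:
  F: (7/19) * 3 = 21/19
  H: (5/19) * 4 = 20/19
  G: (7/19) * 3 = 21/19
Sum = (21 + 20 + 21)/19 = 62/19

L = 62/19 = 3.2632 bits/symbol


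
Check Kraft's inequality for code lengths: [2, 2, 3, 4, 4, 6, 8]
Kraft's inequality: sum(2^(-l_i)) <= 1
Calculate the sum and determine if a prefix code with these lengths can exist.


Sum = 2^(-2) + 2^(-2) + 2^(-3) + 2^(-4) + 2^(-4) + 2^(-6) + 2^(-8)
    = 0.25 + 0.25 + 0.125 + 0.0625 + 0.0625 + 0.015625 + 0.00390625
    = 197/256 = 0.76953125
Since 0.76953125 <= 1, Kraft's inequality IS satisfied.
A prefix code with these lengths CAN exist.

Kraft sum = 0.76953125. Satisfied.


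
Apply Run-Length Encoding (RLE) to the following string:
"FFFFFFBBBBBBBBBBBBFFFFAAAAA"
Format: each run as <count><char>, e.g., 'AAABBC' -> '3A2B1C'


Scanning runs left to right:
  i=0: run of 'F' x 6 -> '6F'
  i=6: run of 'B' x 12 -> '12B'
  i=18: run of 'F' x 4 -> '4F'
  i=22: run of 'A' x 5 -> '5A'

RLE = 6F12B4F5A


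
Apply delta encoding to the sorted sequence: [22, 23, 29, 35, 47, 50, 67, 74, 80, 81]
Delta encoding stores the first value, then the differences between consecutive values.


First value: 22
Deltas:
  23 - 22 = 1
  29 - 23 = 6
  35 - 29 = 6
  47 - 35 = 12
  50 - 47 = 3
  67 - 50 = 17
  74 - 67 = 7
  80 - 74 = 6
  81 - 80 = 1


Delta encoded: [22, 1, 6, 6, 12, 3, 17, 7, 6, 1]


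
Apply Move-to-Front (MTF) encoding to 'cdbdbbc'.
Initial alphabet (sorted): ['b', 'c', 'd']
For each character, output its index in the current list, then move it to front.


MTF encoding:
'c': index 1 in ['b', 'c', 'd'] -> ['c', 'b', 'd']
'd': index 2 in ['c', 'b', 'd'] -> ['d', 'c', 'b']
'b': index 2 in ['d', 'c', 'b'] -> ['b', 'd', 'c']
'd': index 1 in ['b', 'd', 'c'] -> ['d', 'b', 'c']
'b': index 1 in ['d', 'b', 'c'] -> ['b', 'd', 'c']
'b': index 0 in ['b', 'd', 'c'] -> ['b', 'd', 'c']
'c': index 2 in ['b', 'd', 'c'] -> ['c', 'b', 'd']


Output: [1, 2, 2, 1, 1, 0, 2]


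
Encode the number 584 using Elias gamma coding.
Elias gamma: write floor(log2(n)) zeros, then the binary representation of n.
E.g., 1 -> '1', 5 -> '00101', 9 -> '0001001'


num_bits = floor(log2(584)) + 1 = 10
leading_zeros = num_bits - 1 = 9
binary(584) = 1001001000

Elias gamma(584) = '000000000' + '1001001000' = 0000000001001001000 (19 bits)


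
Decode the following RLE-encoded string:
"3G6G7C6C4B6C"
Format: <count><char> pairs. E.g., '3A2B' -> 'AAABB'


Expanding each <count><char> pair:
  3G -> 'GGG'
  6G -> 'GGGGGG'
  7C -> 'CCCCCCC'
  6C -> 'CCCCCC'
  4B -> 'BBBB'
  6C -> 'CCCCCC'

Decoded = GGGGGGGGGCCCCCCCCCCCCCBBBBCCCCCC


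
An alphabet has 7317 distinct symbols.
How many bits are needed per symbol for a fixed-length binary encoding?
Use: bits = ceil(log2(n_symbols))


log2(7317) = 12.837
Bracket: 2^12 = 4096 < 7317 <= 2^13 = 8192
So ceil(log2(7317)) = 13

bits = ceil(log2(7317)) = ceil(12.837) = 13 bits


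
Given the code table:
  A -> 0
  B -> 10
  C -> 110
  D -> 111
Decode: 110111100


Decoding:
110 -> C
111 -> D
10 -> B
0 -> A


Result: CDBA


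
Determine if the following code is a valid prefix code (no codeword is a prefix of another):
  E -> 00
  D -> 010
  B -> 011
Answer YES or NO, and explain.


Checking each pair (does one codeword prefix another?):
  E='00' vs D='010': no prefix
  E='00' vs B='011': no prefix
  D='010' vs E='00': no prefix
  D='010' vs B='011': no prefix
  B='011' vs E='00': no prefix
  B='011' vs D='010': no prefix
No violation found over all pairs.

YES -- this is a valid prefix code. No codeword is a prefix of any other codeword.


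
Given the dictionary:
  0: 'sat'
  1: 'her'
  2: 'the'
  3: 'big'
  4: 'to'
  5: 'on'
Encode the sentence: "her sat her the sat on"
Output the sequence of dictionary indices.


Look up each word in the dictionary:
  'her' -> 1
  'sat' -> 0
  'her' -> 1
  'the' -> 2
  'sat' -> 0
  'on' -> 5

Encoded: [1, 0, 1, 2, 0, 5]


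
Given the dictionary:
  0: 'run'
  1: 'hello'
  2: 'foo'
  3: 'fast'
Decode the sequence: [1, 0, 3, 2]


Look up each index in the dictionary:
  1 -> 'hello'
  0 -> 'run'
  3 -> 'fast'
  2 -> 'foo'

Decoded: "hello run fast foo"


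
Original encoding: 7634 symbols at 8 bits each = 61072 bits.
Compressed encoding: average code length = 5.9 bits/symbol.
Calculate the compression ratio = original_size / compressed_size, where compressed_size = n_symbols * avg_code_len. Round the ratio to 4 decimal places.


original_size = n_symbols * orig_bits = 7634 * 8 = 61072 bits
compressed_size = n_symbols * avg_code_len = 7634 * 5.9 = 45040.6 bits
ratio = original_size / compressed_size = 61072 / 45040.6 = 1.3559

Compression ratio = 1.3559


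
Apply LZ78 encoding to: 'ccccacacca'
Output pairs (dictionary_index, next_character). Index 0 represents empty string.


LZ78 encoding steps:
Dictionary: {0: ''}
Step 1: w='' (idx 0), next='c' -> output (0, 'c'), add 'c' as idx 1
Step 2: w='c' (idx 1), next='c' -> output (1, 'c'), add 'cc' as idx 2
Step 3: w='c' (idx 1), next='a' -> output (1, 'a'), add 'ca' as idx 3
Step 4: w='ca' (idx 3), next='c' -> output (3, 'c'), add 'cac' as idx 4
Step 5: w='ca' (idx 3), end of input -> output (3, '')


Encoded: [(0, 'c'), (1, 'c'), (1, 'a'), (3, 'c'), (3, '')]


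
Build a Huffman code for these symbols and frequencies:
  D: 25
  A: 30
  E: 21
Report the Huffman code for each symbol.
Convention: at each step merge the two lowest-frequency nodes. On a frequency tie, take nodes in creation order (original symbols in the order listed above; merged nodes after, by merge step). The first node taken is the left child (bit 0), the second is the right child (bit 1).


Huffman tree construction:
Step 1: Merge E(21) + D(25) = 46
Step 2: Merge A(30) + (E+D)(46) = 76
Read each symbol's code off the tree from the root (left child = 0, right child = 1).

Codes:
  D: 11 (length 2)
  A: 0 (length 1)
  E: 10 (length 2)
Average code length: 122/76 = 1.6053 bits/symbol


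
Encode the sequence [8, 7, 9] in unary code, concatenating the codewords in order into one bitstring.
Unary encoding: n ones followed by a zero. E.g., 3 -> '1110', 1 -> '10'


Encode each number as n ones followed by a terminating 0:
  8 -> 111111110 (9 bits)
  7 -> 11111110 (8 bits)
  9 -> 1111111110 (10 bits)
Total length = 9 + 8 + 10 = 27 bits.

Unary([8, 7, 9]) = 111111110111111101111111110 (27 bits)


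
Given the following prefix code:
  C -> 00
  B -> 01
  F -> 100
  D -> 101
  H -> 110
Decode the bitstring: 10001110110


Decoding step by step:
Bits 100 -> F
Bits 01 -> B
Bits 110 -> H
Bits 110 -> H


Decoded message: FBHH


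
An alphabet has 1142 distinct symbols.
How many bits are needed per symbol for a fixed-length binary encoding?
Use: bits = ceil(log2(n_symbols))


log2(1142) = 10.1573
Bracket: 2^10 = 1024 < 1142 <= 2^11 = 2048
So ceil(log2(1142)) = 11

bits = ceil(log2(1142)) = ceil(10.1573) = 11 bits


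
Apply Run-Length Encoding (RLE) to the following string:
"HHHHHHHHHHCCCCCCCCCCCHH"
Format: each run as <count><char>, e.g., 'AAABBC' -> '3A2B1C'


Scanning runs left to right:
  i=0: run of 'H' x 10 -> '10H'
  i=10: run of 'C' x 11 -> '11C'
  i=21: run of 'H' x 2 -> '2H'

RLE = 10H11C2H


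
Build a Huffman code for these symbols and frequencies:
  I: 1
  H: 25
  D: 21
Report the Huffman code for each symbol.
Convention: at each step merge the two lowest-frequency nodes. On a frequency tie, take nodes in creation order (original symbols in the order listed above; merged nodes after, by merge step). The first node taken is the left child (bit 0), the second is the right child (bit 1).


Huffman tree construction:
Step 1: Merge I(1) + D(21) = 22
Step 2: Merge (I+D)(22) + H(25) = 47
Read each symbol's code off the tree from the root (left child = 0, right child = 1).

Codes:
  I: 00 (length 2)
  H: 1 (length 1)
  D: 01 (length 2)
Average code length: 69/47 = 1.4681 bits/symbol


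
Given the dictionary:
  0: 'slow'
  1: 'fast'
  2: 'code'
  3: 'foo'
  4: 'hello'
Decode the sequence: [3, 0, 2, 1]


Look up each index in the dictionary:
  3 -> 'foo'
  0 -> 'slow'
  2 -> 'code'
  1 -> 'fast'

Decoded: "foo slow code fast"


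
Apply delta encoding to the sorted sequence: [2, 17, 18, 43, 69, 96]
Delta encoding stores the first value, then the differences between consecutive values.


First value: 2
Deltas:
  17 - 2 = 15
  18 - 17 = 1
  43 - 18 = 25
  69 - 43 = 26
  96 - 69 = 27


Delta encoded: [2, 15, 1, 25, 26, 27]


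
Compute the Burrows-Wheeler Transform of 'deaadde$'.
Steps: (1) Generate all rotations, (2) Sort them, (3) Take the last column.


Rotations (sorted):
  0: $deaadde -> last char: e
  1: aadde$de -> last char: e
  2: adde$dea -> last char: a
  3: dde$deaa -> last char: a
  4: de$deaad -> last char: d
  5: deaadde$ -> last char: $
  6: e$deaadd -> last char: d
  7: eaadde$d -> last char: d


BWT = eeaad$dd


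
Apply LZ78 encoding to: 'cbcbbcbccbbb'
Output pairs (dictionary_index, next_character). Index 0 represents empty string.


LZ78 encoding steps:
Dictionary: {0: ''}
Step 1: w='' (idx 0), next='c' -> output (0, 'c'), add 'c' as idx 1
Step 2: w='' (idx 0), next='b' -> output (0, 'b'), add 'b' as idx 2
Step 3: w='c' (idx 1), next='b' -> output (1, 'b'), add 'cb' as idx 3
Step 4: w='b' (idx 2), next='c' -> output (2, 'c'), add 'bc' as idx 4
Step 5: w='bc' (idx 4), next='c' -> output (4, 'c'), add 'bcc' as idx 5
Step 6: w='b' (idx 2), next='b' -> output (2, 'b'), add 'bb' as idx 6
Step 7: w='b' (idx 2), end of input -> output (2, '')


Encoded: [(0, 'c'), (0, 'b'), (1, 'b'), (2, 'c'), (4, 'c'), (2, 'b'), (2, '')]


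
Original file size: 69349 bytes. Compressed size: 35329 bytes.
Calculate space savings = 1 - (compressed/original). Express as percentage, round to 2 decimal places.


ratio = compressed/original = 35329/69349 = 0.509438
savings = 1 - ratio = 1 - 0.509438 = 0.490562
as a percentage: 0.490562 * 100 = 49.06%

Space savings = 1 - 35329/69349 = 49.06%


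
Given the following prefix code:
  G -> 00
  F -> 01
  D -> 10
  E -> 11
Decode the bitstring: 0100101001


Decoding step by step:
Bits 01 -> F
Bits 00 -> G
Bits 10 -> D
Bits 10 -> D
Bits 01 -> F


Decoded message: FGDDF


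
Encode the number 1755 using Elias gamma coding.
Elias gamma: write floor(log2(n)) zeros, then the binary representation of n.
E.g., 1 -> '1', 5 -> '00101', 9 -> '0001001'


num_bits = floor(log2(1755)) + 1 = 11
leading_zeros = num_bits - 1 = 10
binary(1755) = 11011011011

Elias gamma(1755) = '0000000000' + '11011011011' = 000000000011011011011 (21 bits)


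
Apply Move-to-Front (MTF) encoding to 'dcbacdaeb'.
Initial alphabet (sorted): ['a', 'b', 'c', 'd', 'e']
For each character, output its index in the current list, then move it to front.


MTF encoding:
'd': index 3 in ['a', 'b', 'c', 'd', 'e'] -> ['d', 'a', 'b', 'c', 'e']
'c': index 3 in ['d', 'a', 'b', 'c', 'e'] -> ['c', 'd', 'a', 'b', 'e']
'b': index 3 in ['c', 'd', 'a', 'b', 'e'] -> ['b', 'c', 'd', 'a', 'e']
'a': index 3 in ['b', 'c', 'd', 'a', 'e'] -> ['a', 'b', 'c', 'd', 'e']
'c': index 2 in ['a', 'b', 'c', 'd', 'e'] -> ['c', 'a', 'b', 'd', 'e']
'd': index 3 in ['c', 'a', 'b', 'd', 'e'] -> ['d', 'c', 'a', 'b', 'e']
'a': index 2 in ['d', 'c', 'a', 'b', 'e'] -> ['a', 'd', 'c', 'b', 'e']
'e': index 4 in ['a', 'd', 'c', 'b', 'e'] -> ['e', 'a', 'd', 'c', 'b']
'b': index 4 in ['e', 'a', 'd', 'c', 'b'] -> ['b', 'e', 'a', 'd', 'c']


Output: [3, 3, 3, 3, 2, 3, 2, 4, 4]


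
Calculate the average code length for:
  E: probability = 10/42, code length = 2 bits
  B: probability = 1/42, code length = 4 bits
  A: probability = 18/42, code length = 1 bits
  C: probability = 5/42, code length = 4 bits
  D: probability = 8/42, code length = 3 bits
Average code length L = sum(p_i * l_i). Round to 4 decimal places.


Weighted contributions p_i * l_i:
  E: (10/42) * 2 = 20/42
  B: (1/42) * 4 = 4/42
  A: (18/42) * 1 = 18/42
  C: (5/42) * 4 = 20/42
  D: (8/42) * 3 = 24/42
Sum = (20 + 4 + 18 + 20 + 24)/42 = 86/42

L = 86/42 = 2.0476 bits/symbol


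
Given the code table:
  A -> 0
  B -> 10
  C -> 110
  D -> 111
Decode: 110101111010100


Decoding:
110 -> C
10 -> B
111 -> D
10 -> B
10 -> B
10 -> B
0 -> A


Result: CBDBBBA


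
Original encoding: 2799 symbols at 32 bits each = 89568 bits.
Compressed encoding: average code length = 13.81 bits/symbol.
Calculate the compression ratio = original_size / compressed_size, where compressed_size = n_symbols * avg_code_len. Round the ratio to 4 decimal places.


original_size = n_symbols * orig_bits = 2799 * 32 = 89568 bits
compressed_size = n_symbols * avg_code_len = 2799 * 13.81 = 38654.19 bits
ratio = original_size / compressed_size = 89568 / 38654.19 = 2.3172

Compression ratio = 2.3172


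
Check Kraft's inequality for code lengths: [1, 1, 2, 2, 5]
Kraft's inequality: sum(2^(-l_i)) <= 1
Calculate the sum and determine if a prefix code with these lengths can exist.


Sum = 2^(-1) + 2^(-1) + 2^(-2) + 2^(-2) + 2^(-5)
    = 0.5 + 0.5 + 0.25 + 0.25 + 0.03125
    = 49/32 = 1.53125
Since 1.53125 > 1, Kraft's inequality is NOT satisfied.
A prefix code with these lengths CANNOT exist.

Kraft sum = 1.53125. Not satisfied.


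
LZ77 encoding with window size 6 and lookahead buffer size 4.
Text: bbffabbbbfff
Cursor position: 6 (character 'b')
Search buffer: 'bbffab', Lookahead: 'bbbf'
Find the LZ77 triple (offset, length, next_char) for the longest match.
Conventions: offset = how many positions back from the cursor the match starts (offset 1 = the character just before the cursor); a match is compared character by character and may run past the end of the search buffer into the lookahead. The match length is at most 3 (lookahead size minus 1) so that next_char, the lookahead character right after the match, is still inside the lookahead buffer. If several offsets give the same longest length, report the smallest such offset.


Try each offset into the search buffer:
  offset=1 (pos 5, char 'b'): match length 3
  offset=2 (pos 4, char 'a'): match length 0
  offset=3 (pos 3, char 'f'): match length 0
  offset=4 (pos 2, char 'f'): match length 0
  offset=5 (pos 1, char 'b'): match length 1
  offset=6 (pos 0, char 'b'): match length 2
Longest match has length 3 at offset 1.
next_char = character at position 6 + 3 = 9 -> 'f'

Best match: offset=1, length=3 (matching 'bbb' starting at position 5)
LZ77 triple: (1, 3, 'f')


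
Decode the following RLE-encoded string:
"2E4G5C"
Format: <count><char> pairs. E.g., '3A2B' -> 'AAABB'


Expanding each <count><char> pair:
  2E -> 'EE'
  4G -> 'GGGG'
  5C -> 'CCCCC'

Decoded = EEGGGGCCCCC


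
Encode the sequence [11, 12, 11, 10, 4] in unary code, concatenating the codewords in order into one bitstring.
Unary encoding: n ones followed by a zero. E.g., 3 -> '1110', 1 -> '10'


Encode each number as n ones followed by a terminating 0:
  11 -> 111111111110 (12 bits)
  12 -> 1111111111110 (13 bits)
  11 -> 111111111110 (12 bits)
  10 -> 11111111110 (11 bits)
  4 -> 11110 (5 bits)
Total length = 12 + 13 + 12 + 11 + 5 = 53 bits.

Unary([11, 12, 11, 10, 4]) = 11111111111011111111111101111111111101111111111011110 (53 bits)


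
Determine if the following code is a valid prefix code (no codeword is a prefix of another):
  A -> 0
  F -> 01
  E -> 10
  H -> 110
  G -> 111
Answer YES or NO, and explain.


Checking each pair (does one codeword prefix another?):
  A='0' vs F='01': prefix -- VIOLATION

NO -- this is NOT a valid prefix code. A (0) is a prefix of F (01).


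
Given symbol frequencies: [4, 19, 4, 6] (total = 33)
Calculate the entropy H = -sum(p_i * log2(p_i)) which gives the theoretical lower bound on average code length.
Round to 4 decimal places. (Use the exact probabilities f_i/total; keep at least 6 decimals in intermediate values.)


Per-symbol terms -p_i * log2(p_i) with p_i = f_i/33:
  p = 4/33 = 0.121212: log2(p) = -3.044394, -p*log2(p) = 0.369017
  p = 19/33 = 0.575758: log2(p) = -0.796467, -p*log2(p) = 0.458572
  p = 4/33 = 0.121212: log2(p) = -3.044394, -p*log2(p) = 0.369017
  p = 6/33 = 0.181818: log2(p) = -2.459432, -p*log2(p) = 0.447169
H = 0.369017 + 0.458572 + 0.369017 + 0.447169 = 1.643775

H = 1.6438 bits/symbol


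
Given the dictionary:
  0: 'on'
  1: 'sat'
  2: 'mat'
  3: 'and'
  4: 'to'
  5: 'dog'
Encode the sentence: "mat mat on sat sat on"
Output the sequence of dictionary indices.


Look up each word in the dictionary:
  'mat' -> 2
  'mat' -> 2
  'on' -> 0
  'sat' -> 1
  'sat' -> 1
  'on' -> 0

Encoded: [2, 2, 0, 1, 1, 0]


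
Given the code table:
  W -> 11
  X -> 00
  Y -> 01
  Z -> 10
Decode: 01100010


Decoding:
01 -> Y
10 -> Z
00 -> X
10 -> Z


Result: YZXZ


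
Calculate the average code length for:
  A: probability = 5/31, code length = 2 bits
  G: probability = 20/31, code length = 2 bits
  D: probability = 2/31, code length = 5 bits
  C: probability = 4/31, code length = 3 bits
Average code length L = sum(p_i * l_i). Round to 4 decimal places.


Weighted contributions p_i * l_i:
  A: (5/31) * 2 = 10/31
  G: (20/31) * 2 = 40/31
  D: (2/31) * 5 = 10/31
  C: (4/31) * 3 = 12/31
Sum = (10 + 40 + 10 + 12)/31 = 72/31

L = 72/31 = 2.3226 bits/symbol


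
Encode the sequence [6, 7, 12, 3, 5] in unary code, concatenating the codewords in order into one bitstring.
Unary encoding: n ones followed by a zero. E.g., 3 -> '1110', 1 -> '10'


Encode each number as n ones followed by a terminating 0:
  6 -> 1111110 (7 bits)
  7 -> 11111110 (8 bits)
  12 -> 1111111111110 (13 bits)
  3 -> 1110 (4 bits)
  5 -> 111110 (6 bits)
Total length = 7 + 8 + 13 + 4 + 6 = 38 bits.

Unary([6, 7, 12, 3, 5]) = 11111101111111011111111111101110111110 (38 bits)


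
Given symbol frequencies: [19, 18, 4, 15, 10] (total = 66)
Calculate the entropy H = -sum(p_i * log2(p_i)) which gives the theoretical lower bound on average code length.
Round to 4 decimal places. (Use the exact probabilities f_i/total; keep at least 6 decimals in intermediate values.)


Per-symbol terms -p_i * log2(p_i) with p_i = f_i/66:
  p = 19/66 = 0.287879: log2(p) = -1.796467, -p*log2(p) = 0.517165
  p = 18/66 = 0.272727: log2(p) = -1.874469, -p*log2(p) = 0.511219
  p = 4/66 = 0.060606: log2(p) = -4.044394, -p*log2(p) = 0.245115
  p = 15/66 = 0.227273: log2(p) = -2.137504, -p*log2(p) = 0.485796
  p = 10/66 = 0.151515: log2(p) = -2.722466, -p*log2(p) = 0.412495
H = 0.517165 + 0.511219 + 0.245115 + 0.485796 + 0.412495 = 2.171790

H = 2.1718 bits/symbol


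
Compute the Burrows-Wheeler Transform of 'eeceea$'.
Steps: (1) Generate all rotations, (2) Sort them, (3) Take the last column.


Rotations (sorted):
  0: $eeceea -> last char: a
  1: a$eecee -> last char: e
  2: ceea$ee -> last char: e
  3: ea$eece -> last char: e
  4: eceea$e -> last char: e
  5: eea$eec -> last char: c
  6: eeceea$ -> last char: $


BWT = aeeeec$


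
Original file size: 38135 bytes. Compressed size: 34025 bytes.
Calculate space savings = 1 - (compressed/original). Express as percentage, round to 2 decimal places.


ratio = compressed/original = 34025/38135 = 0.892225
savings = 1 - ratio = 1 - 0.892225 = 0.107775
as a percentage: 0.107775 * 100 = 10.78%

Space savings = 1 - 34025/38135 = 10.78%


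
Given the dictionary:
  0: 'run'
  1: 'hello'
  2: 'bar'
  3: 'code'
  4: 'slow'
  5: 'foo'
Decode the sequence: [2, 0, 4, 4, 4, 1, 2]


Look up each index in the dictionary:
  2 -> 'bar'
  0 -> 'run'
  4 -> 'slow'
  4 -> 'slow'
  4 -> 'slow'
  1 -> 'hello'
  2 -> 'bar'

Decoded: "bar run slow slow slow hello bar"


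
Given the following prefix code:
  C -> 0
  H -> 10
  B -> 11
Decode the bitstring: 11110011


Decoding step by step:
Bits 11 -> B
Bits 11 -> B
Bits 0 -> C
Bits 0 -> C
Bits 11 -> B


Decoded message: BBCCB


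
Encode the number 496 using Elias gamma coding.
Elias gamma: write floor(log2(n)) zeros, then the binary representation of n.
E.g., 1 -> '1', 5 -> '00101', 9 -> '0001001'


num_bits = floor(log2(496)) + 1 = 9
leading_zeros = num_bits - 1 = 8
binary(496) = 111110000

Elias gamma(496) = '00000000' + '111110000' = 00000000111110000 (17 bits)


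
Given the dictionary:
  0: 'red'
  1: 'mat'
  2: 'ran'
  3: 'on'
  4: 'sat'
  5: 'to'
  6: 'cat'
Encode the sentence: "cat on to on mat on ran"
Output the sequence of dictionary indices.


Look up each word in the dictionary:
  'cat' -> 6
  'on' -> 3
  'to' -> 5
  'on' -> 3
  'mat' -> 1
  'on' -> 3
  'ran' -> 2

Encoded: [6, 3, 5, 3, 1, 3, 2]


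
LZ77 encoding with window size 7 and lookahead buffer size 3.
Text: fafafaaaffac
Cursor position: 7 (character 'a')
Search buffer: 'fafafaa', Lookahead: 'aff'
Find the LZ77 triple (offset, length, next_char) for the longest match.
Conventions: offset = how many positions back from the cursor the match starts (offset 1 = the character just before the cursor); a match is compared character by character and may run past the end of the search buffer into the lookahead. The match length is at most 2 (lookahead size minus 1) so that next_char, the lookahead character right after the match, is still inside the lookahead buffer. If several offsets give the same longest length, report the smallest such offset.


Try each offset into the search buffer:
  offset=1 (pos 6, char 'a'): match length 1
  offset=2 (pos 5, char 'a'): match length 1
  offset=3 (pos 4, char 'f'): match length 0
  offset=4 (pos 3, char 'a'): match length 2
  offset=5 (pos 2, char 'f'): match length 0
  offset=6 (pos 1, char 'a'): match length 2
  offset=7 (pos 0, char 'f'): match length 0
Longest match has length 2, found at offsets 4, 6; take the smallest, offset 4.
next_char = character at position 7 + 2 = 9 -> 'f'

Best match: offset=4, length=2 (matching 'af' starting at position 3)
LZ77 triple: (4, 2, 'f')


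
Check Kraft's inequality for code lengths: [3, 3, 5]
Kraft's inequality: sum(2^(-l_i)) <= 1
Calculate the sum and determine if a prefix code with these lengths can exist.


Sum = 2^(-3) + 2^(-3) + 2^(-5)
    = 0.125 + 0.125 + 0.03125
    = 9/32 = 0.28125
Since 0.28125 <= 1, Kraft's inequality IS satisfied.
A prefix code with these lengths CAN exist.

Kraft sum = 0.28125. Satisfied.


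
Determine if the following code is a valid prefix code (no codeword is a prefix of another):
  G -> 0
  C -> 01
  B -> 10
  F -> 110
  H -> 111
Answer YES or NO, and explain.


Checking each pair (does one codeword prefix another?):
  G='0' vs C='01': prefix -- VIOLATION

NO -- this is NOT a valid prefix code. G (0) is a prefix of C (01).


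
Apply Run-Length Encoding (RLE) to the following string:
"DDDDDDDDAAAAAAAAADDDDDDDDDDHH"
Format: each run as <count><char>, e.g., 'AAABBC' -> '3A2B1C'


Scanning runs left to right:
  i=0: run of 'D' x 8 -> '8D'
  i=8: run of 'A' x 9 -> '9A'
  i=17: run of 'D' x 10 -> '10D'
  i=27: run of 'H' x 2 -> '2H'

RLE = 8D9A10D2H


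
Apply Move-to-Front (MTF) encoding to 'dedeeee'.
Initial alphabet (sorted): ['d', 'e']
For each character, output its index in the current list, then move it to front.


MTF encoding:
'd': index 0 in ['d', 'e'] -> ['d', 'e']
'e': index 1 in ['d', 'e'] -> ['e', 'd']
'd': index 1 in ['e', 'd'] -> ['d', 'e']
'e': index 1 in ['d', 'e'] -> ['e', 'd']
'e': index 0 in ['e', 'd'] -> ['e', 'd']
'e': index 0 in ['e', 'd'] -> ['e', 'd']
'e': index 0 in ['e', 'd'] -> ['e', 'd']


Output: [0, 1, 1, 1, 0, 0, 0]


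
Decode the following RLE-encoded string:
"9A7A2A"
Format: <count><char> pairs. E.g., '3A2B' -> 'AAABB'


Expanding each <count><char> pair:
  9A -> 'AAAAAAAAA'
  7A -> 'AAAAAAA'
  2A -> 'AA'

Decoded = AAAAAAAAAAAAAAAAAA


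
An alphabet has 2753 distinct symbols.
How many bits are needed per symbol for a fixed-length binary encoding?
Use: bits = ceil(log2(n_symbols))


log2(2753) = 11.4268
Bracket: 2^11 = 2048 < 2753 <= 2^12 = 4096
So ceil(log2(2753)) = 12

bits = ceil(log2(2753)) = ceil(11.4268) = 12 bits


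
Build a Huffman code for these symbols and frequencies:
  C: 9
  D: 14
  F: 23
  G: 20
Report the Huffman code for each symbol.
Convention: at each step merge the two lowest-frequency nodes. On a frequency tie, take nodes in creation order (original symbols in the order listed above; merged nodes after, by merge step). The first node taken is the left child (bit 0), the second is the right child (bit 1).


Huffman tree construction:
Step 1: Merge C(9) + D(14) = 23
Step 2: Merge G(20) + F(23) = 43
Step 3: Merge (C+D)(23) + (G+F)(43) = 66
Read each symbol's code off the tree from the root (left child = 0, right child = 1).

Codes:
  C: 00 (length 2)
  D: 01 (length 2)
  F: 11 (length 2)
  G: 10 (length 2)
Average code length: 132/66 = 2.0000 bits/symbol


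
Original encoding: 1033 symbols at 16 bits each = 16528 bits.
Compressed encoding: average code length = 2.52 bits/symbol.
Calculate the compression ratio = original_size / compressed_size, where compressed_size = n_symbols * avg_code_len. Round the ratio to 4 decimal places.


original_size = n_symbols * orig_bits = 1033 * 16 = 16528 bits
compressed_size = n_symbols * avg_code_len = 1033 * 2.52 = 2603.16 bits
ratio = original_size / compressed_size = 16528 / 2603.16 = 6.3492

Compression ratio = 6.3492


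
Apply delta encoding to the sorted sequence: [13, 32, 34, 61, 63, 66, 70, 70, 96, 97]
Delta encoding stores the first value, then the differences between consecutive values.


First value: 13
Deltas:
  32 - 13 = 19
  34 - 32 = 2
  61 - 34 = 27
  63 - 61 = 2
  66 - 63 = 3
  70 - 66 = 4
  70 - 70 = 0
  96 - 70 = 26
  97 - 96 = 1


Delta encoded: [13, 19, 2, 27, 2, 3, 4, 0, 26, 1]
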